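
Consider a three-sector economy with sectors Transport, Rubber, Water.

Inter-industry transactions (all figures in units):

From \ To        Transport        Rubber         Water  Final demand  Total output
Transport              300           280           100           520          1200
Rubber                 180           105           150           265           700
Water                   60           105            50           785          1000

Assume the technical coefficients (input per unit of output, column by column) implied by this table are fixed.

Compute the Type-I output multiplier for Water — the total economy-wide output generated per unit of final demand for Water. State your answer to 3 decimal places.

Technical coefficients a_ij = z_ij / X_j:
  a_11 = 300/1200 = 0.25, a_21 = 180/1200 = 0.15, a_31 = 60/1200 = 0.05
  a_12 = 280/700 = 0.40, a_22 = 105/700 = 0.15, a_32 = 105/700 = 0.15
  a_13 = 100/1000 = 0.10, a_23 = 150/1000 = 0.15, a_33 = 50/1000 = 0.05
I − A =
  [   0.75    -0.40    -0.10]
  [  -0.15     0.85    -0.15]
  [  -0.05    -0.15     0.95]
Cofactors of I−A, C_ij = (−1)^(i+j)·(minor ij) (rows/columns in the sector order above):
  C_11 = (0.85)(0.95) − (-0.15)(-0.15) = 0.7850
  C_12 = −[(-0.15)(0.95) − (-0.15)(-0.05)] = 0.1500
  C_13 = (-0.15)(-0.15) − (0.85)(-0.05) = 0.0650
  C_21 = −[(-0.40)(0.95) − (-0.10)(-0.15)] = 0.3950
  C_22 = (0.75)(0.95) − (-0.10)(-0.05) = 0.7075
  C_23 = −[(0.75)(-0.15) − (-0.40)(-0.05)] = 0.1325
  C_31 = (-0.40)(-0.15) − (-0.10)(0.85) = 0.1450
  C_32 = −[(0.75)(-0.15) − (-0.10)(-0.15)] = 0.1275
  C_33 = (0.75)(0.85) − (-0.40)(-0.15) = 0.5775
det(I−A) = Σ_j (I−A)_1j·C_1j = (0.75)(0.7850) + (-0.40)(0.1500) + (-0.10)(0.0650) = 0.52225
adj(I−A) = Cᵀ =
  [ 0.7850   0.3950   0.1450]
  [ 0.1500   0.7075   0.1275]
  [ 0.0650   0.1325   0.5775]
(I − A)⁻¹ = adj(I−A) / det(I−A) ≈
  [   1.5031     0.7563     0.2776]
  [   0.2872     1.3547     0.2441]
  [   0.1245     0.2537     1.1058]
The output multiplier for sector j is the column-j sum of the Leontief inverse (I − A)⁻¹ = adj(I−A) / det(I−A).
Column 3 of adj(I−A): (0.1450, 0.1275, 0.5775); det(I−A) = 0.52225.
m_3 = (0.1450 + 0.1275 + 0.5775) / 0.52225 = 0.85 / 0.52225 ≈ 1.628.

m_3 = 1.628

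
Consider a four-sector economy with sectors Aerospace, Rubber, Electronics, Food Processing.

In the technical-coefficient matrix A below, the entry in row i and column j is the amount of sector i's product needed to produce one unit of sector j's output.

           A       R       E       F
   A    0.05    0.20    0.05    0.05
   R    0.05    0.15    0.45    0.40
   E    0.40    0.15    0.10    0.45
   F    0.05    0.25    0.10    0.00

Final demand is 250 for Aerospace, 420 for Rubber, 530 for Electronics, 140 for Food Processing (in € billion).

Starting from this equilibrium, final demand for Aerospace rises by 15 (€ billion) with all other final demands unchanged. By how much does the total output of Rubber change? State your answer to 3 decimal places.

Δx_R = 9.750

I − A =
  [   0.95    -0.20    -0.05    -0.05]
  [  -0.05     0.85    -0.45    -0.40]
  [  -0.40    -0.15     0.90    -0.45]
  [  -0.05    -0.25    -0.10     1.00]
Compute the cofactors C_ij = (−1)^(i+j)·(3×3 minor ij) of I−A; the adjugate is their transpose:
adj(I−A) = Cᵀ =
  [ 0.512625   0.196125   0.145375   0.169500]
  [ 0.266875   0.786875   0.468125   0.538750]
  [ 0.335250   0.338500   0.695750   0.465250]
  [ 0.125875   0.240375   0.193875   0.600250]
det(I−A) = Σ_j (I−A)_1j·C_1j = (0.95)(0.512625) + (-0.20)(0.266875) + (-0.05)(0.335250) + (-0.05)(0.125875) = 0.4105625
(I − A)⁻¹ = adj(I−A) / det(I−A) ≈
  [   1.2486     0.4777     0.3541     0.4128]
  [   0.6500     1.9166     1.1402     1.3122]
  [   0.8166     0.8245     1.6946     1.1332]
  [   0.3066     0.5855     0.4722     1.4620]
Δx = (I − A)⁻¹ Δd with Δd having +15 in the Aerospace component and 0 elsewhere.
So Δx_R = L_RA · (+15), where L_RA = adj(I−A)_RA / det(I−A) = 0.266875 / 0.4105625.
Δx_R = 0.266875 × (+15) / 0.4105625 = 4.003125 / 0.4105625 ≈ 9.750.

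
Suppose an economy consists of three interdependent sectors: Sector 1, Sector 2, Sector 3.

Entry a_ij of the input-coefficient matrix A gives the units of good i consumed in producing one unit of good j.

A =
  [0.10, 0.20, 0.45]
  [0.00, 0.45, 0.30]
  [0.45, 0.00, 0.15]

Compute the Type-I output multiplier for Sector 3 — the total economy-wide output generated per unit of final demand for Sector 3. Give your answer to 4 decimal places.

m_3 = 3.7981

I − A =
  [   0.90    -0.20    -0.45]
  [   0.00     0.55    -0.30]
  [  -0.45     0.00     0.85]
Cofactors of I−A, C_ij = (−1)^(i+j)·(minor ij) (rows/columns in the sector order above):
  C_11 = (0.55)(0.85) − (-0.30)(0.00) = 0.4675
  C_12 = −[(0.00)(0.85) − (-0.30)(-0.45)] = 0.1350
  C_13 = (0.00)(0.00) − (0.55)(-0.45) = 0.2475
  C_21 = −[(-0.20)(0.85) − (-0.45)(0.00)] = 0.1700
  C_22 = (0.90)(0.85) − (-0.45)(-0.45) = 0.5625
  C_23 = −[(0.90)(0.00) − (-0.20)(-0.45)] = 0.0900
  C_31 = (-0.20)(-0.30) − (-0.45)(0.55) = 0.3075
  C_32 = −[(0.90)(-0.30) − (-0.45)(0.00)] = 0.2700
  C_33 = (0.90)(0.55) − (-0.20)(0.00) = 0.4950
det(I−A) = Σ_j (I−A)_1j·C_1j = (0.90)(0.4675) + (-0.20)(0.1350) + (-0.45)(0.2475) = 0.282375
adj(I−A) = Cᵀ =
  [ 0.4675   0.1700   0.3075]
  [ 0.1350   0.5625   0.2700]
  [ 0.2475   0.0900   0.4950]
(I − A)⁻¹ = adj(I−A) / det(I−A) ≈
  [   1.65560     0.60204     1.08898]
  [   0.47809     1.99203     0.95618]
  [   0.87649     0.31873     1.75299]
The output multiplier for sector j is the column-j sum of the Leontief inverse (I − A)⁻¹ = adj(I−A) / det(I−A).
Column 3 of adj(I−A): (0.3075, 0.2700, 0.4950); det(I−A) = 0.282375.
m_3 = (0.3075 + 0.2700 + 0.4950) / 0.282375 = 1.0725 / 0.282375 ≈ 3.7981.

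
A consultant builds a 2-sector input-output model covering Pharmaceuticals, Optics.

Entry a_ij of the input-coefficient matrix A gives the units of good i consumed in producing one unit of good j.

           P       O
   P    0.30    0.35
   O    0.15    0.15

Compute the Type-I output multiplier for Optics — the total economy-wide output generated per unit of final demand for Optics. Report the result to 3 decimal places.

m_O = 1.935

I − A =
  [   0.70    -0.35]
  [  -0.15     0.85]
det(I−A) = (0.70)(0.85) − (-0.35)(-0.15) = 0.5425
adj(I−A) = [[0.85, 0.35], [0.15, 0.70]]
(I − A)⁻¹ = adj(I−A) / det(I−A) ≈
  [   1.5668     0.6452]
  [   0.2765     1.2903]
The output multiplier for sector j is the column-j sum of the Leontief inverse (I − A)⁻¹ = adj(I−A) / det(I−A).
Column O of adj(I−A): (0.35, 0.70); det(I−A) = 0.5425.
m_O = (0.35 + 0.70) / 0.5425 = 1.05 / 0.5425 ≈ 1.935.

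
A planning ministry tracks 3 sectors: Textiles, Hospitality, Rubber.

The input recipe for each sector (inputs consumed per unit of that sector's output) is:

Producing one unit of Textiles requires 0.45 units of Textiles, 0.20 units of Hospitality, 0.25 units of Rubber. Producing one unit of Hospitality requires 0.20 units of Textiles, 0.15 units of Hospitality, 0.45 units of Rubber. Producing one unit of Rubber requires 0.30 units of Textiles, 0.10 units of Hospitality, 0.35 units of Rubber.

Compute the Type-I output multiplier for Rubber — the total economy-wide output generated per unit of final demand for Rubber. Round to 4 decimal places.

m_R = 5.1946

I − A =
  [   0.55    -0.20    -0.30]
  [  -0.20     0.85    -0.10]
  [  -0.25    -0.45     0.65]
Cofactors of I−A, C_ij = (−1)^(i+j)·(minor ij) (rows/columns in the sector order above):
  C_11 = (0.85)(0.65) − (-0.10)(-0.45) = 0.5075
  C_12 = −[(-0.20)(0.65) − (-0.10)(-0.25)] = 0.1550
  C_13 = (-0.20)(-0.45) − (0.85)(-0.25) = 0.3025
  C_21 = −[(-0.20)(0.65) − (-0.30)(-0.45)] = 0.2650
  C_22 = (0.55)(0.65) − (-0.30)(-0.25) = 0.2825
  C_23 = −[(0.55)(-0.45) − (-0.20)(-0.25)] = 0.2975
  C_31 = (-0.20)(-0.10) − (-0.30)(0.85) = 0.2750
  C_32 = −[(0.55)(-0.10) − (-0.30)(-0.20)] = 0.1150
  C_33 = (0.55)(0.85) − (-0.20)(-0.20) = 0.4275
det(I−A) = Σ_j (I−A)_1j·C_1j = (0.55)(0.5075) + (-0.20)(0.1550) + (-0.30)(0.3025) = 0.157375
adj(I−A) = Cᵀ =
  [ 0.5075   0.2650   0.2750]
  [ 0.1550   0.2825   0.1150]
  [ 0.3025   0.2975   0.4275]
(I − A)⁻¹ = adj(I−A) / det(I−A) ≈
  [   3.22478     1.68388     1.74742]
  [   0.98491     1.79508     0.73074]
  [   1.92216     1.89039     2.71644]
The output multiplier for sector j is the column-j sum of the Leontief inverse (I − A)⁻¹ = adj(I−A) / det(I−A).
Column R of adj(I−A): (0.2750, 0.1150, 0.4275); det(I−A) = 0.157375.
m_R = (0.2750 + 0.1150 + 0.4275) / 0.157375 = 0.8175 / 0.157375 ≈ 5.1946.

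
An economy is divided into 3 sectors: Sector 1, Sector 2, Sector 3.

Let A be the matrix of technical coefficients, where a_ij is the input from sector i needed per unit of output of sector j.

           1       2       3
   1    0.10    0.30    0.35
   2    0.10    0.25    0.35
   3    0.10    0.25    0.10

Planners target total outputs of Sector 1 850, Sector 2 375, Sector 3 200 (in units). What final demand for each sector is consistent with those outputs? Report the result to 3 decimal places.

I − A =
  [   0.90    -0.30    -0.35]
  [  -0.10     0.75    -0.35]
  [  -0.10    -0.25     0.90]
d = (I − A) x:
  d_1 = (+0.90)·850 + (-0.30)·375 + (-0.35)·200 = 582.500
  d_2 = (-0.10)·850 + (+0.75)·375 + (-0.35)·200 = 126.250
  d_3 = (-0.10)·850 + (-0.25)·375 + (+0.90)·200 = 1.250

d_1 = 582.500, d_2 = 126.250, d_3 = 1.250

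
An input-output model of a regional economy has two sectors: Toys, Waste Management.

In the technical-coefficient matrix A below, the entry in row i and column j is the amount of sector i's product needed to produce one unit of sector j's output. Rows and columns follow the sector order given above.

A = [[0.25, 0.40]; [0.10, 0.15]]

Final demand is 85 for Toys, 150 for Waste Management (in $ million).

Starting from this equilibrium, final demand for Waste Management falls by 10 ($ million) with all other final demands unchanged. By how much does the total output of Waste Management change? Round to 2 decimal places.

Δx_2 = -12.55

I − A =
  [   0.75    -0.40]
  [  -0.10     0.85]
det(I−A) = (0.75)(0.85) − (-0.40)(-0.10) = 0.5975
adj(I−A) = [[0.85, 0.40], [0.10, 0.75]]
(I − A)⁻¹ = adj(I−A) / det(I−A) ≈
  [   1.4226     0.6695]
  [   0.1674     1.2552]
Δx = (I − A)⁻¹ Δd with Δd having -10 in the Waste Management component and 0 elsewhere.
So Δx_2 = L_22 · (-10), where L_22 = adj(I−A)_22 / det(I−A) = 0.75 / 0.5975.
Δx_2 = 0.75 × (-10) / 0.5975 = -7.50 / 0.5975 ≈ -12.55.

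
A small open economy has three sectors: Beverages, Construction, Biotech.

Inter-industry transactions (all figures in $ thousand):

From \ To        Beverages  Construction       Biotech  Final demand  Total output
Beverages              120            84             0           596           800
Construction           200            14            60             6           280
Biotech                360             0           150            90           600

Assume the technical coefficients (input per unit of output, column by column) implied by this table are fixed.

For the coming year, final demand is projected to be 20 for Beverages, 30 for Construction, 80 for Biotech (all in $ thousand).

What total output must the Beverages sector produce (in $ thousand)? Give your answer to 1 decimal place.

x_1 = 43.7

Technical coefficients a_ij = z_ij / X_j:
  a_11 = 120/800 = 0.15, a_21 = 200/800 = 0.25, a_31 = 360/800 = 0.45
  a_12 = 84/280 = 0.30, a_22 = 14/280 = 0.05, a_32 = 0/280 = 0.00
  a_13 = 0/600 = 0.00, a_23 = 60/600 = 0.10, a_33 = 150/600 = 0.25
I − A =
  [   0.85    -0.30     0.00]
  [  -0.25     0.95    -0.10]
  [  -0.45     0.00     0.75]
Cofactors of I−A, C_ij = (−1)^(i+j)·(minor ij) (rows/columns in the sector order above):
  C_11 = (0.95)(0.75) − (-0.10)(0.00) = 0.7125
  C_12 = −[(-0.25)(0.75) − (-0.10)(-0.45)] = 0.2325
  C_13 = (-0.25)(0.00) − (0.95)(-0.45) = 0.4275
  C_21 = −[(-0.30)(0.75) − (0.00)(0.00)] = 0.2250
  C_22 = (0.85)(0.75) − (0.00)(-0.45) = 0.6375
  C_23 = −[(0.85)(0.00) − (-0.30)(-0.45)] = 0.1350
  C_31 = (-0.30)(-0.10) − (0.00)(0.95) = 0.0300
  C_32 = −[(0.85)(-0.10) − (0.00)(-0.25)] = 0.0850
  C_33 = (0.85)(0.95) − (-0.30)(-0.25) = 0.7325
det(I−A) = Σ_j (I−A)_1j·C_1j = (0.85)(0.7125) + (-0.30)(0.2325) + (0.00)(0.4275) = 0.535875
adj(I−A) = Cᵀ =
  [ 0.7125   0.2250   0.0300]
  [ 0.2325   0.6375   0.0850]
  [ 0.4275   0.1350   0.7325]
(I − A)⁻¹ = adj(I−A) / det(I−A) ≈
  [   1.3296     0.4199     0.0560]
  [   0.4339     1.1896     0.1586]
  [   0.7978     0.2519     1.3669]
x = (I − A)⁻¹ d = adj(I−A)·d / det(I−A), with det(I−A) = 0.535875:
  x_1 = (0.7125·20 + 0.2250·30 + 0.0300·80) / 0.535875 = 23.40 / 0.535875 ≈ 43.7
  x_2 = (0.2325·20 + 0.6375·30 + 0.0850·80) / 0.535875 = 30.575 / 0.535875 ≈ 57.1
  x_3 = (0.4275·20 + 0.1350·30 + 0.7325·80) / 0.535875 = 71.20 / 0.535875 ≈ 132.9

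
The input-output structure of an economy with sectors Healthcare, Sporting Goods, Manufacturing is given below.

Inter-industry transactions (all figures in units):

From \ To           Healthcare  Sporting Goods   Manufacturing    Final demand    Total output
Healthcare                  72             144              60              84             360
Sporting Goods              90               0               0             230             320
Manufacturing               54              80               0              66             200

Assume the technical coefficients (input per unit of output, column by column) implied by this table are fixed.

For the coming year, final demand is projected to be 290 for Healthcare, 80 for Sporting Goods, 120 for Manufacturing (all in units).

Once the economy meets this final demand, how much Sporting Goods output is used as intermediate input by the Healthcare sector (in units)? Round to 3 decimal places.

z_21 = 147.495

Technical coefficients a_ij = z_ij / X_j:
  a_11 = 72/360 = 0.20, a_21 = 90/360 = 0.25, a_31 = 54/360 = 0.15
  a_12 = 144/320 = 0.45, a_22 = 0/320 = 0.00, a_32 = 80/320 = 0.25
  a_13 = 60/200 = 0.30, a_23 = 0/200 = 0.00, a_33 = 0/200 = 0.00
I − A =
  [   0.80    -0.45    -0.30]
  [  -0.25     1.00     0.00]
  [  -0.15    -0.25     1.00]
Cofactors of I−A, C_ij = (−1)^(i+j)·(minor ij) (rows/columns in the sector order above):
  C_11 = (1.00)(1.00) − (0.00)(-0.25) = 1.0000
  C_12 = −[(-0.25)(1.00) − (0.00)(-0.15)] = 0.2500
  C_13 = (-0.25)(-0.25) − (1.00)(-0.15) = 0.2125
  C_21 = −[(-0.45)(1.00) − (-0.30)(-0.25)] = 0.5250
  C_22 = (0.80)(1.00) − (-0.30)(-0.15) = 0.7550
  C_23 = −[(0.80)(-0.25) − (-0.45)(-0.15)] = 0.2675
  C_31 = (-0.45)(0.00) − (-0.30)(1.00) = 0.3000
  C_32 = −[(0.80)(0.00) − (-0.30)(-0.25)] = 0.0750
  C_33 = (0.80)(1.00) − (-0.45)(-0.25) = 0.6875
det(I−A) = Σ_j (I−A)_1j·C_1j = (0.80)(1.0000) + (-0.45)(0.2500) + (-0.30)(0.2125) = 0.62375
adj(I−A) = Cᵀ =
  [ 1.0000   0.5250   0.3000]
  [ 0.2500   0.7550   0.0750]
  [ 0.2125   0.2675   0.6875]
(I − A)⁻¹ = adj(I−A) / det(I−A) ≈
  [   1.6032     0.8417     0.4810]
  [   0.4008     1.2104     0.1202]
  [   0.3407     0.4289     1.1022]
First solve x = (I − A)⁻¹ d = adj(I−A)·d / det(I−A); in particular x_1 = (1.0000·290 + 0.5250·80 + 0.3000·120) / 0.62375 = 368.00 / 0.62375 ≈ 589.97996.
Intermediate flow from 2 to 1: z_21 = a_21 · x_1 = 0.25 × 368.00 / 0.62375 = 92.00 / 0.62375 ≈ 147.495.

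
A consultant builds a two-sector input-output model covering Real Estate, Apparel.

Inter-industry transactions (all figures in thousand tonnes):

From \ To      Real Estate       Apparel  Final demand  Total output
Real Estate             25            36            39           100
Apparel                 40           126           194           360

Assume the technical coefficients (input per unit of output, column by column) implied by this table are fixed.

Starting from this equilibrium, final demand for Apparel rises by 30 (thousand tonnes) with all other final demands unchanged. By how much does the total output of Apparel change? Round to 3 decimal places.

Δx_A = 50.279

Technical coefficients a_ij = z_ij / X_j:
  a_RR = 25/100 = 0.25, a_AR = 40/100 = 0.40
  a_RA = 36/360 = 0.10, a_AA = 126/360 = 0.35
I − A =
  [   0.75    -0.10]
  [  -0.40     0.65]
det(I−A) = (0.75)(0.65) − (-0.10)(-0.40) = 0.4475
adj(I−A) = [[0.65, 0.10], [0.40, 0.75]]
(I − A)⁻¹ = adj(I−A) / det(I−A) ≈
  [   1.4525     0.2235]
  [   0.8939     1.6760]
Δx = (I − A)⁻¹ Δd with Δd having +30 in the Apparel component and 0 elsewhere.
So Δx_A = L_AA · (+30), where L_AA = adj(I−A)_AA / det(I−A) = 0.75 / 0.4475.
Δx_A = 0.75 × (+30) / 0.4475 = 22.50 / 0.4475 ≈ 50.279.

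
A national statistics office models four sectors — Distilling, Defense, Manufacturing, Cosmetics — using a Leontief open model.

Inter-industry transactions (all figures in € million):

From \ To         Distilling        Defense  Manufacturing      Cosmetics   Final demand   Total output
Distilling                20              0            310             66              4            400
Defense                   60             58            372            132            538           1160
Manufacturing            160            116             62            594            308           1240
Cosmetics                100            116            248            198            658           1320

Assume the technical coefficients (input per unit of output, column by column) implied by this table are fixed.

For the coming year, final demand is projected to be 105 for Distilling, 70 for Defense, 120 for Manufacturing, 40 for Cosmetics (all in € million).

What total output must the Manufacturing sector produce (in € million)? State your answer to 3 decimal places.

x_3 = 344.779

Technical coefficients a_ij = z_ij / X_j:
  a_11 = 20/400 = 0.05, a_21 = 60/400 = 0.15, a_31 = 160/400 = 0.40, a_41 = 100/400 = 0.25
  a_12 = 0/1160 = 0.00, a_22 = 58/1160 = 0.05, a_32 = 116/1160 = 0.10, a_42 = 116/1160 = 0.10
  a_13 = 310/1240 = 0.25, a_23 = 372/1240 = 0.30, a_33 = 62/1240 = 0.05, a_43 = 248/1240 = 0.20
  a_14 = 66/1320 = 0.05, a_24 = 132/1320 = 0.10, a_34 = 594/1320 = 0.45, a_44 = 198/1320 = 0.15
I − A =
  [   0.95     0.00    -0.25    -0.05]
  [  -0.15     0.95    -0.30    -0.10]
  [  -0.40    -0.10     0.95    -0.45]
  [  -0.25    -0.10    -0.20     0.85]
Compute the cofactors C_ij = (−1)^(i+j)·(3×3 minor ij) of I−A; the adjugate is their transpose:
adj(I−A) = Cᵀ =
  [ 0.631125   0.038250   0.210375   0.153000]
  [ 0.275125   0.552625   0.297125   0.238500]
  [ 0.447875   0.124250   0.745000   0.435375]
  [ 0.323375   0.105500   0.272125   0.730125]
det(I−A) = Σ_j (I−A)_1j·C_1j = (0.95)(0.631125) + (0.00)(0.275125) + (-0.25)(0.447875) + (-0.05)(0.323375) = 0.47143125
(I − A)⁻¹ = adj(I−A) / det(I−A) ≈
  [   1.3387     0.0811     0.4462     0.3245]
  [   0.5836     1.1722     0.6303     0.5059]
  [   0.9500     0.2636     1.5803     0.9235]
  [   0.6859     0.2238     0.5772     1.5487]
x = (I − A)⁻¹ d = adj(I−A)·d / det(I−A), with det(I−A) = 0.47143125:
  x_1 = (0.631125·105 + 0.038250·70 + 0.210375·120 + 0.153000·40) / 0.47143125 = 100.310625 / 0.47143125 ≈ 212.779
  x_2 = (0.275125·105 + 0.552625·70 + 0.297125·120 + 0.238500·40) / 0.47143125 = 112.766875 / 0.47143125 ≈ 239.201
  x_3 = (0.447875·105 + 0.124250·70 + 0.745000·120 + 0.435375·40) / 0.47143125 = 162.539375 / 0.47143125 ≈ 344.779
  x_4 = (0.323375·105 + 0.105500·70 + 0.272125·120 + 0.730125·40) / 0.47143125 = 103.199375 / 0.47143125 ≈ 218.907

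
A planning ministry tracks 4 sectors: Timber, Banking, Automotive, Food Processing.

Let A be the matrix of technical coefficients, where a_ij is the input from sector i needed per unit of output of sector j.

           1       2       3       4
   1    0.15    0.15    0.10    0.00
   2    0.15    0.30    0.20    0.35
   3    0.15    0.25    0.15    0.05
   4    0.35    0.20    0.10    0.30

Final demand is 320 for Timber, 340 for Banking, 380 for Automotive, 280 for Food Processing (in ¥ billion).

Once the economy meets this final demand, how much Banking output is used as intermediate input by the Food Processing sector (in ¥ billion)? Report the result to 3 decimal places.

I − A =
  [   0.85    -0.15    -0.10     0.00]
  [  -0.15     0.70    -0.20    -0.35]
  [  -0.15    -0.25     0.85    -0.05]
  [  -0.35    -0.20    -0.10     0.70]
Compute the cofactors C_ij = (−1)^(i+j)·(3×3 minor ij) of I−A; the adjugate is their transpose:
adj(I−A) = Cᵀ =
  [ 0.307750   0.107000   0.068250   0.058375]
  [ 0.222375   0.489250   0.171500   0.256875]
  [ 0.133625   0.175625   0.322875   0.110875]
  [ 0.236500   0.218375   0.129250   0.425375]
det(I−A) = Σ_j (I−A)_1j·C_1j = (0.85)(0.307750) + (-0.15)(0.222375) + (-0.10)(0.133625) + (0.00)(0.236500) = 0.21486875
(I − A)⁻¹ = adj(I−A) / det(I−A) ≈
  [   1.4323     0.4980     0.3176     0.2717]
  [   1.0349     2.2770     0.7982     1.1955]
  [   0.6219     0.8174     1.5027     0.5160]
  [   1.1007     1.0163     0.6015     1.9797]
First solve x = (I − A)⁻¹ d = adj(I−A)·d / det(I−A); in particular x_4 = (0.236500·320 + 0.218375·340 + 0.129250·380 + 0.425375·280) / 0.21486875 = 318.1475 / 0.21486875 ≈ 1480.65971.
Intermediate flow from 2 to 4: z_24 = a_24 · x_4 = 0.35 × 318.1475 / 0.21486875 = 111.351625 / 0.21486875 ≈ 518.231.

z_24 = 518.231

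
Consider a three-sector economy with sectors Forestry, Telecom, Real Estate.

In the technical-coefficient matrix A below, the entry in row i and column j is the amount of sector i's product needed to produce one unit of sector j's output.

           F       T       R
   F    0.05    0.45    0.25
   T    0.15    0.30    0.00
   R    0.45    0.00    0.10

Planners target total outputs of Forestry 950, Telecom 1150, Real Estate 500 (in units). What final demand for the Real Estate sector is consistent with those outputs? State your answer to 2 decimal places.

I − A =
  [   0.95    -0.45    -0.25]
  [  -0.15     0.70     0.00]
  [  -0.45     0.00     0.90]
d = (I − A) x:
  d_F = (+0.95)·950 + (-0.45)·1150 + (-0.25)·500 = 260.00
  d_T = (-0.15)·950 + (+0.70)·1150 + (+0.00)·500 = 662.50
  d_R = (-0.45)·950 + (+0.00)·1150 + (+0.90)·500 = 22.50

d_R = 22.50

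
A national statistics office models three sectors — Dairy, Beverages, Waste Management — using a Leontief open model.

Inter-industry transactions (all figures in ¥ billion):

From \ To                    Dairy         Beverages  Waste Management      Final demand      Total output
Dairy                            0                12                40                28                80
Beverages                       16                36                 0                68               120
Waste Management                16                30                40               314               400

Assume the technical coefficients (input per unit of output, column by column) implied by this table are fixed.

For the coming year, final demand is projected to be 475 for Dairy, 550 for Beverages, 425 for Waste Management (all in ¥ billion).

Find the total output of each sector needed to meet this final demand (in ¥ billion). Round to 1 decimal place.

Technical coefficients a_ij = z_ij / X_j:
  a_DD = 0/80 = 0.00, a_BD = 16/80 = 0.20, a_WD = 16/80 = 0.20
  a_DB = 12/120 = 0.10, a_BB = 36/120 = 0.30, a_WB = 30/120 = 0.25
  a_DW = 40/400 = 0.10, a_BW = 0/400 = 0.00, a_WW = 40/400 = 0.10
I − A =
  [   1.00    -0.10    -0.10]
  [  -0.20     0.70     0.00]
  [  -0.20    -0.25     0.90]
Cofactors of I−A, C_ij = (−1)^(i+j)·(minor ij) (rows/columns in the sector order above):
  C_11 = (0.70)(0.90) − (0.00)(-0.25) = 0.6300
  C_12 = −[(-0.20)(0.90) − (0.00)(-0.20)] = 0.1800
  C_13 = (-0.20)(-0.25) − (0.70)(-0.20) = 0.1900
  C_21 = −[(-0.10)(0.90) − (-0.10)(-0.25)] = 0.1150
  C_22 = (1.00)(0.90) − (-0.10)(-0.20) = 0.8800
  C_23 = −[(1.00)(-0.25) − (-0.10)(-0.20)] = 0.2700
  C_31 = (-0.10)(0.00) − (-0.10)(0.70) = 0.0700
  C_32 = −[(1.00)(0.00) − (-0.10)(-0.20)] = 0.0200
  C_33 = (1.00)(0.70) − (-0.10)(-0.20) = 0.6800
det(I−A) = Σ_j (I−A)_1j·C_1j = (1.00)(0.6300) + (-0.10)(0.1800) + (-0.10)(0.1900) = 0.5930
adj(I−A) = Cᵀ =
  [ 0.6300   0.1150   0.0700]
  [ 0.1800   0.8800   0.0200]
  [ 0.1900   0.2700   0.6800]
(I − A)⁻¹ = adj(I−A) / det(I−A) ≈
  [   1.0624     0.1939     0.1180]
  [   0.3035     1.4840     0.0337]
  [   0.3204     0.4553     1.1467]
x = (I − A)⁻¹ d = adj(I−A)·d / det(I−A), with det(I−A) = 0.5930:
  x_D = (0.6300·475 + 0.1150·550 + 0.0700·425) / 0.5930 = 392.25 / 0.5930 ≈ 661.5
  x_B = (0.1800·475 + 0.8800·550 + 0.0200·425) / 0.5930 = 578.00 / 0.5930 ≈ 974.7
  x_W = (0.1900·475 + 0.2700·550 + 0.6800·425) / 0.5930 = 527.75 / 0.5930 ≈ 890.0

x_D = 661.5, x_B = 974.7, x_W = 890.0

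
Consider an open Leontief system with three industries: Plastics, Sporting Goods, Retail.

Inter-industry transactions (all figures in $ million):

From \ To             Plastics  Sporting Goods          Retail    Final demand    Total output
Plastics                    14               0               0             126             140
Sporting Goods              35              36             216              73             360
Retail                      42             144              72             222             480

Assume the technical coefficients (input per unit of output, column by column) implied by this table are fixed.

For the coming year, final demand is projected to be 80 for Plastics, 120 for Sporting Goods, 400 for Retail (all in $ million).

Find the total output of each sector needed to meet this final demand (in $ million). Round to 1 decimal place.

x_P = 88.9, x_S = 534.9, x_R = 753.7

Technical coefficients a_ij = z_ij / X_j:
  a_PP = 14/140 = 0.10, a_SP = 35/140 = 0.25, a_RP = 42/140 = 0.30
  a_PS = 0/360 = 0.00, a_SS = 36/360 = 0.10, a_RS = 144/360 = 0.40
  a_PR = 0/480 = 0.00, a_SR = 216/480 = 0.45, a_RR = 72/480 = 0.15
I − A =
  [   0.90     0.00     0.00]
  [  -0.25     0.90    -0.45]
  [  -0.30    -0.40     0.85]
Cofactors of I−A, C_ij = (−1)^(i+j)·(minor ij) (rows/columns in the sector order above):
  C_11 = (0.90)(0.85) − (-0.45)(-0.40) = 0.5850
  C_12 = −[(-0.25)(0.85) − (-0.45)(-0.30)] = 0.3475
  C_13 = (-0.25)(-0.40) − (0.90)(-0.30) = 0.3700
  C_21 = −[(0.00)(0.85) − (0.00)(-0.40)] = 0.0000
  C_22 = (0.90)(0.85) − (0.00)(-0.30) = 0.7650
  C_23 = −[(0.90)(-0.40) − (0.00)(-0.30)] = 0.3600
  C_31 = (0.00)(-0.45) − (0.00)(0.90) = 0.0000
  C_32 = −[(0.90)(-0.45) − (0.00)(-0.25)] = 0.4050
  C_33 = (0.90)(0.90) − (0.00)(-0.25) = 0.8100
det(I−A) = Σ_j (I−A)_1j·C_1j = (0.90)(0.5850) + (0.00)(0.3475) + (0.00)(0.3700) = 0.5265
adj(I−A) = Cᵀ =
  [ 0.5850   0.0000   0.0000]
  [ 0.3475   0.7650   0.4050]
  [ 0.3700   0.3600   0.8100]
(I − A)⁻¹ = adj(I−A) / det(I−A) ≈
  [   1.1111     0.0000     0.0000]
  [   0.6600     1.4530     0.7692]
  [   0.7028     0.6838     1.5385]
x = (I − A)⁻¹ d = adj(I−A)·d / det(I−A), with det(I−A) = 0.5265:
  x_P = (0.5850·80 + 0.0000·120 + 0.0000·400) / 0.5265 = 46.80 / 0.5265 ≈ 88.9
  x_S = (0.3475·80 + 0.7650·120 + 0.4050·400) / 0.5265 = 281.60 / 0.5265 ≈ 534.9
  x_R = (0.3700·80 + 0.3600·120 + 0.8100·400) / 0.5265 = 396.80 / 0.5265 ≈ 753.7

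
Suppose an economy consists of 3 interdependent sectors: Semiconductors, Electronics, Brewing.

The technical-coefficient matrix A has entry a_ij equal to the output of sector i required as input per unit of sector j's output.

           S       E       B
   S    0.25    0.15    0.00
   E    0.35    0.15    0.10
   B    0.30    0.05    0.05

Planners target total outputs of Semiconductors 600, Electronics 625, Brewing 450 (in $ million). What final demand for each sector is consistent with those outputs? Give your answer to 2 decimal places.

I − A =
  [   0.75    -0.15     0.00]
  [  -0.35     0.85    -0.10]
  [  -0.30    -0.05     0.95]
d = (I − A) x:
  d_S = (+0.75)·600 + (-0.15)·625 + (+0.00)·450 = 356.25
  d_E = (-0.35)·600 + (+0.85)·625 + (-0.10)·450 = 276.25
  d_B = (-0.30)·600 + (-0.05)·625 + (+0.95)·450 = 216.25

d_S = 356.25, d_E = 276.25, d_B = 216.25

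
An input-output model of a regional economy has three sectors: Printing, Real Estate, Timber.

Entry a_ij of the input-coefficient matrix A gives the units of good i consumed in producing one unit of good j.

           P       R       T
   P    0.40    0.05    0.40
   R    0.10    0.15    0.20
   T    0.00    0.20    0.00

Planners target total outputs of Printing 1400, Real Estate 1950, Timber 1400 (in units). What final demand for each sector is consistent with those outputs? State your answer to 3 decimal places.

d_P = 182.500, d_R = 1237.500, d_T = 1010.000

I − A =
  [   0.60    -0.05    -0.40]
  [  -0.10     0.85    -0.20]
  [   0.00    -0.20     1.00]
d = (I − A) x:
  d_P = (+0.60)·1400 + (-0.05)·1950 + (-0.40)·1400 = 182.500
  d_R = (-0.10)·1400 + (+0.85)·1950 + (-0.20)·1400 = 1237.500
  d_T = (+0.00)·1400 + (-0.20)·1950 + (+1.00)·1400 = 1010.000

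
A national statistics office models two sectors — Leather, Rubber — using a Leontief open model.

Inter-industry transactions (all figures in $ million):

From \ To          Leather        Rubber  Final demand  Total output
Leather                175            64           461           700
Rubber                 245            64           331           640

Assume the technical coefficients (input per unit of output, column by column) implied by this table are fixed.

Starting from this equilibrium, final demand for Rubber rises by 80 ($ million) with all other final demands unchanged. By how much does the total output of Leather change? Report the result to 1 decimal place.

Technical coefficients a_ij = z_ij / X_j:
  a_11 = 175/700 = 0.25, a_21 = 245/700 = 0.35
  a_12 = 64/640 = 0.10, a_22 = 64/640 = 0.10
I − A =
  [   0.75    -0.10]
  [  -0.35     0.90]
det(I−A) = (0.75)(0.90) − (-0.10)(-0.35) = 0.6400
adj(I−A) = [[0.90, 0.10], [0.35, 0.75]]
(I − A)⁻¹ = adj(I−A) / det(I−A) ≈
  [   1.4063     0.1563]
  [   0.5469     1.1719]
Δx = (I − A)⁻¹ Δd with Δd having +80 in the Rubber component and 0 elsewhere.
So Δx_1 = L_12 · (+80), where L_12 = adj(I−A)_12 / det(I−A) = 0.10 / 0.6400.
Δx_1 = 0.10 × (+80) / 0.6400 = 8.00 / 0.6400 = 12.5.

Δx_1 = 12.5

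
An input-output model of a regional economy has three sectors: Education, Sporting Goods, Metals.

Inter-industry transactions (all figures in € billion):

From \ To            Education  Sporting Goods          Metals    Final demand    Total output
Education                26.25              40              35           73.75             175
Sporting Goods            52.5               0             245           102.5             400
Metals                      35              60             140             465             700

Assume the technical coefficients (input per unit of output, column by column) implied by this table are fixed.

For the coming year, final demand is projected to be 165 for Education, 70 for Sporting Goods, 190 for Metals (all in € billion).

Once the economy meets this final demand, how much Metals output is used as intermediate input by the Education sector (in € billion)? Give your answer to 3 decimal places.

z_31 = 49.183

Technical coefficients a_ij = z_ij / X_j:
  a_11 = 26.25/175 = 0.15, a_21 = 52.5/175 = 0.30, a_31 = 35/175 = 0.20
  a_12 = 40/400 = 0.10, a_22 = 0/400 = 0.00, a_32 = 60/400 = 0.15
  a_13 = 35/700 = 0.05, a_23 = 245/700 = 0.35, a_33 = 140/700 = 0.20
I − A =
  [   0.85    -0.10    -0.05]
  [  -0.30     1.00    -0.35]
  [  -0.20    -0.15     0.80]
Cofactors of I−A, C_ij = (−1)^(i+j)·(minor ij) (rows/columns in the sector order above):
  C_11 = (1.00)(0.80) − (-0.35)(-0.15) = 0.7475
  C_12 = −[(-0.30)(0.80) − (-0.35)(-0.20)] = 0.3100
  C_13 = (-0.30)(-0.15) − (1.00)(-0.20) = 0.2450
  C_21 = −[(-0.10)(0.80) − (-0.05)(-0.15)] = 0.0875
  C_22 = (0.85)(0.80) − (-0.05)(-0.20) = 0.6700
  C_23 = −[(0.85)(-0.15) − (-0.10)(-0.20)] = 0.1475
  C_31 = (-0.10)(-0.35) − (-0.05)(1.00) = 0.0850
  C_32 = −[(0.85)(-0.35) − (-0.05)(-0.30)] = 0.3125
  C_33 = (0.85)(1.00) − (-0.10)(-0.30) = 0.8200
det(I−A) = Σ_j (I−A)_1j·C_1j = (0.85)(0.7475) + (-0.10)(0.3100) + (-0.05)(0.2450) = 0.592125
adj(I−A) = Cᵀ =
  [ 0.7475   0.0875   0.0850]
  [ 0.3100   0.6700   0.3125]
  [ 0.2450   0.1475   0.8200]
(I − A)⁻¹ = adj(I−A) / det(I−A) ≈
  [   1.2624     0.1478     0.1436]
  [   0.5235     1.1315     0.5278]
  [   0.4138     0.2491     1.3848]
First solve x = (I − A)⁻¹ d = adj(I−A)·d / det(I−A); in particular x_1 = (0.7475·165 + 0.0875·70 + 0.0850·190) / 0.592125 = 145.6125 / 0.592125 ≈ 245.91514.
Intermediate flow from 3 to 1: z_31 = a_31 · x_1 = 0.20 × 145.6125 / 0.592125 = 29.1225 / 0.592125 ≈ 49.183.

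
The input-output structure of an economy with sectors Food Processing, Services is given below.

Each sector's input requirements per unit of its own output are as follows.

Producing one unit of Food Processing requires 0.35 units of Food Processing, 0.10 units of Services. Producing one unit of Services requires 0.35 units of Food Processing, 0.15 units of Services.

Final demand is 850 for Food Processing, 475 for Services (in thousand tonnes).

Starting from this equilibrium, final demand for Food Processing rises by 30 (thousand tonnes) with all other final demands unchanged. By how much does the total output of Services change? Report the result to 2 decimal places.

I − A =
  [   0.65    -0.35]
  [  -0.10     0.85]
det(I−A) = (0.65)(0.85) − (-0.35)(-0.10) = 0.5175
adj(I−A) = [[0.85, 0.35], [0.10, 0.65]]
(I − A)⁻¹ = adj(I−A) / det(I−A) ≈
  [   1.6425     0.6763]
  [   0.1932     1.2560]
Δx = (I − A)⁻¹ Δd with Δd having +30 in the Food Processing component and 0 elsewhere.
So Δx_S = L_SF · (+30), where L_SF = adj(I−A)_SF / det(I−A) = 0.10 / 0.5175.
Δx_S = 0.10 × (+30) / 0.5175 = 3.00 / 0.5175 ≈ 5.80.

Δx_S = 5.80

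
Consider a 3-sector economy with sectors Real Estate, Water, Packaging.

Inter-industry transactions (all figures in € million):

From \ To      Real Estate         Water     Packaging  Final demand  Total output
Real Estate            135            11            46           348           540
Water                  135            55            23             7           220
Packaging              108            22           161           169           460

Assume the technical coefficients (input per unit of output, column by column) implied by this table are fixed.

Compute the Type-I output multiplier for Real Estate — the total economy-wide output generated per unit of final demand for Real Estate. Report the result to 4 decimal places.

Technical coefficients a_ij = z_ij / X_j:
  a_RR = 135/540 = 0.25, a_WR = 135/540 = 0.25, a_PR = 108/540 = 0.20
  a_RW = 11/220 = 0.05, a_WW = 55/220 = 0.25, a_PW = 22/220 = 0.10
  a_RP = 46/460 = 0.10, a_WP = 23/460 = 0.05, a_PP = 161/460 = 0.35
I − A =
  [   0.75    -0.05    -0.10]
  [  -0.25     0.75    -0.05]
  [  -0.20    -0.10     0.65]
Cofactors of I−A, C_ij = (−1)^(i+j)·(minor ij) (rows/columns in the sector order above):
  C_11 = (0.75)(0.65) − (-0.05)(-0.10) = 0.4825
  C_12 = −[(-0.25)(0.65) − (-0.05)(-0.20)] = 0.1725
  C_13 = (-0.25)(-0.10) − (0.75)(-0.20) = 0.1750
  C_21 = −[(-0.05)(0.65) − (-0.10)(-0.10)] = 0.0425
  C_22 = (0.75)(0.65) − (-0.10)(-0.20) = 0.4675
  C_23 = −[(0.75)(-0.10) − (-0.05)(-0.20)] = 0.0850
  C_31 = (-0.05)(-0.05) − (-0.10)(0.75) = 0.0775
  C_32 = −[(0.75)(-0.05) − (-0.10)(-0.25)] = 0.0625
  C_33 = (0.75)(0.75) − (-0.05)(-0.25) = 0.5500
det(I−A) = Σ_j (I−A)_1j·C_1j = (0.75)(0.4825) + (-0.05)(0.1725) + (-0.10)(0.1750) = 0.33575
adj(I−A) = Cᵀ =
  [ 0.4825   0.0425   0.0775]
  [ 0.1725   0.4675   0.0625]
  [ 0.1750   0.0850   0.5500]
(I − A)⁻¹ = adj(I−A) / det(I−A) ≈
  [   1.43708     0.12658     0.23083]
  [   0.51378     1.39241     0.18615]
  [   0.52122     0.25316     1.63812]
The output multiplier for sector j is the column-j sum of the Leontief inverse (I − A)⁻¹ = adj(I−A) / det(I−A).
Column R of adj(I−A): (0.4825, 0.1725, 0.1750); det(I−A) = 0.33575.
m_R = (0.4825 + 0.1725 + 0.1750) / 0.33575 = 0.83 / 0.33575 ≈ 2.4721.

m_R = 2.4721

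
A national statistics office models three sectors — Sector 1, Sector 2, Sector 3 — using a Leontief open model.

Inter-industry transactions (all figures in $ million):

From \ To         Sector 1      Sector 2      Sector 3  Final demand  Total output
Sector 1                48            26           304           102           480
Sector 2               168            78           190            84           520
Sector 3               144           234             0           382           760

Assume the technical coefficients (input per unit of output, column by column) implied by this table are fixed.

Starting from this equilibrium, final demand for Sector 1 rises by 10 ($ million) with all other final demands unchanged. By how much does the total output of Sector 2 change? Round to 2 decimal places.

Δx_2 = 8.90

Technical coefficients a_ij = z_ij / X_j:
  a_11 = 48/480 = 0.10, a_21 = 168/480 = 0.35, a_31 = 144/480 = 0.30
  a_12 = 26/520 = 0.05, a_22 = 78/520 = 0.15, a_32 = 234/520 = 0.45
  a_13 = 304/760 = 0.40, a_23 = 190/760 = 0.25, a_33 = 0/760 = 0.00
I − A =
  [   0.90    -0.05    -0.40]
  [  -0.35     0.85    -0.25]
  [  -0.30    -0.45     1.00]
Cofactors of I−A, C_ij = (−1)^(i+j)·(minor ij) (rows/columns in the sector order above):
  C_11 = (0.85)(1.00) − (-0.25)(-0.45) = 0.7375
  C_12 = −[(-0.35)(1.00) − (-0.25)(-0.30)] = 0.4250
  C_13 = (-0.35)(-0.45) − (0.85)(-0.30) = 0.4125
  C_21 = −[(-0.05)(1.00) − (-0.40)(-0.45)] = 0.2300
  C_22 = (0.90)(1.00) − (-0.40)(-0.30) = 0.7800
  C_23 = −[(0.90)(-0.45) − (-0.05)(-0.30)] = 0.4200
  C_31 = (-0.05)(-0.25) − (-0.40)(0.85) = 0.3525
  C_32 = −[(0.90)(-0.25) − (-0.40)(-0.35)] = 0.3650
  C_33 = (0.90)(0.85) − (-0.05)(-0.35) = 0.7475
det(I−A) = Σ_j (I−A)_1j·C_1j = (0.90)(0.7375) + (-0.05)(0.4250) + (-0.40)(0.4125) = 0.4775
adj(I−A) = Cᵀ =
  [ 0.7375   0.2300   0.3525]
  [ 0.4250   0.7800   0.3650]
  [ 0.4125   0.4200   0.7475]
(I − A)⁻¹ = adj(I−A) / det(I−A) ≈
  [   1.5445     0.4817     0.7382]
  [   0.8901     1.6335     0.7644]
  [   0.8639     0.8796     1.5654]
Δx = (I − A)⁻¹ Δd with Δd having +10 in the Sector 1 component and 0 elsewhere.
So Δx_2 = L_21 · (+10), where L_21 = adj(I−A)_21 / det(I−A) = 0.4250 / 0.4775.
Δx_2 = 0.4250 × (+10) / 0.4775 = 4.25 / 0.4775 ≈ 8.90.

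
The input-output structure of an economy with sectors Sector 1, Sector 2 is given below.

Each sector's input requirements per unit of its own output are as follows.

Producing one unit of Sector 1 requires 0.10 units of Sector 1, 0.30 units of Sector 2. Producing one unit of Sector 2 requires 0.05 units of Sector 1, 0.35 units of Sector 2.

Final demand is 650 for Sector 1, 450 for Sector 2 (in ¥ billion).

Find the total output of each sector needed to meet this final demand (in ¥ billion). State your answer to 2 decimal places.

I − A =
  [   0.90    -0.05]
  [  -0.30     0.65]
det(I−A) = (0.90)(0.65) − (-0.05)(-0.30) = 0.5700
adj(I−A) = [[0.65, 0.05], [0.30, 0.90]]
(I − A)⁻¹ = adj(I−A) / det(I−A) ≈
  [   1.1404     0.0877]
  [   0.5263     1.5789]
x = (I − A)⁻¹ d = adj(I−A)·d / det(I−A), with det(I−A) = 0.5700:
  x_1 = (0.65·650 + 0.05·450) / 0.5700 = 445.00 / 0.5700 ≈ 780.70
  x_2 = (0.30·650 + 0.90·450) / 0.5700 = 600.00 / 0.5700 ≈ 1052.63

x_1 = 780.70, x_2 = 1052.63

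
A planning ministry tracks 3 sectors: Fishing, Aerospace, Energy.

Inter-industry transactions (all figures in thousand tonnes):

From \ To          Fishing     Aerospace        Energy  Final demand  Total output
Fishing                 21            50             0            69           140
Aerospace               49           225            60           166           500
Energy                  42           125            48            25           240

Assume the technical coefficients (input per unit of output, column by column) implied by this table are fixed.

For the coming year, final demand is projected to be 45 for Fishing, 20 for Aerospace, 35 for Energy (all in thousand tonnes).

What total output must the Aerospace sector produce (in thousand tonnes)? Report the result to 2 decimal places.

Technical coefficients a_ij = z_ij / X_j:
  a_FF = 21/140 = 0.15, a_AF = 49/140 = 0.35, a_EF = 42/140 = 0.30
  a_FA = 50/500 = 0.10, a_AA = 225/500 = 0.45, a_EA = 125/500 = 0.25
  a_FE = 0/240 = 0.00, a_AE = 60/240 = 0.25, a_EE = 48/240 = 0.20
I − A =
  [   0.85    -0.10     0.00]
  [  -0.35     0.55    -0.25]
  [  -0.30    -0.25     0.80]
Cofactors of I−A, C_ij = (−1)^(i+j)·(minor ij) (rows/columns in the sector order above):
  C_11 = (0.55)(0.80) − (-0.25)(-0.25) = 0.3775
  C_12 = −[(-0.35)(0.80) − (-0.25)(-0.30)] = 0.3550
  C_13 = (-0.35)(-0.25) − (0.55)(-0.30) = 0.2525
  C_21 = −[(-0.10)(0.80) − (0.00)(-0.25)] = 0.0800
  C_22 = (0.85)(0.80) − (0.00)(-0.30) = 0.6800
  C_23 = −[(0.85)(-0.25) − (-0.10)(-0.30)] = 0.2425
  C_31 = (-0.10)(-0.25) − (0.00)(0.55) = 0.0250
  C_32 = −[(0.85)(-0.25) − (0.00)(-0.35)] = 0.2125
  C_33 = (0.85)(0.55) − (-0.10)(-0.35) = 0.4325
det(I−A) = Σ_j (I−A)_1j·C_1j = (0.85)(0.3775) + (-0.10)(0.3550) + (0.00)(0.2525) = 0.285375
adj(I−A) = Cᵀ =
  [ 0.3775   0.0800   0.0250]
  [ 0.3550   0.6800   0.2125]
  [ 0.2525   0.2425   0.4325]
(I − A)⁻¹ = adj(I−A) / det(I−A) ≈
  [   1.3228     0.2803     0.0876]
  [   1.2440     2.3828     0.7446]
  [   0.8848     0.8498     1.5155]
x = (I − A)⁻¹ d = adj(I−A)·d / det(I−A), with det(I−A) = 0.285375:
  x_F = (0.3775·45 + 0.0800·20 + 0.0250·35) / 0.285375 = 19.4625 / 0.285375 ≈ 68.20
  x_A = (0.3550·45 + 0.6800·20 + 0.2125·35) / 0.285375 = 37.0125 / 0.285375 ≈ 129.70
  x_E = (0.2525·45 + 0.2425·20 + 0.4325·35) / 0.285375 = 31.35 / 0.285375 ≈ 109.86

x_A = 129.70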